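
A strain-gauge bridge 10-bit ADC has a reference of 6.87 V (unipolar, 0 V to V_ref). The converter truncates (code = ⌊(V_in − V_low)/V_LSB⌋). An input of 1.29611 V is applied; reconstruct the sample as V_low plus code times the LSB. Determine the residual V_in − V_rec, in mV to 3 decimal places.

1.276 mV

One LSB is 6.87 V / 1024 = 6.709 mV.
(1.29611 − 0)/0.00670898 = 193.1902; ⌊·⌋ gives code 193.
V_rec = 0 + 193·0.00670898 = 1.294834 V.
Error = 1.29611 − 1.294834 = 0.00127602 V = 1.276 mV.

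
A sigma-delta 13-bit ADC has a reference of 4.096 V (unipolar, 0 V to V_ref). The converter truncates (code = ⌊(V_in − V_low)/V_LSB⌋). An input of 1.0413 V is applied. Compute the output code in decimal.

LSB = 4.096 V / 8192 = 0.500 mV.
Input sits at 2082.600 steps above V_low.
⌊·⌋(2082.600) = 2082.

code 2082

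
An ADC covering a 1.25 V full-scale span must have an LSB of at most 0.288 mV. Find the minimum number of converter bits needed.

Number of steps required ≥ 1.25 V / 0.288 mV = 4340.28.
Need 2^N ≥ 4340.28; 2^12 = 4096, 2^13 = 8192.
Minimum N = 13.

13 bits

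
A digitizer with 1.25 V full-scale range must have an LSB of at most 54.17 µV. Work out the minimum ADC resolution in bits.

15 bits

Number of steps required ≥ 1.25 V / 54.17 µV = 23075.50.
Need 2^N ≥ 23075.50; 2^14 = 16384, 2^15 = 32768.
Minimum N = 15.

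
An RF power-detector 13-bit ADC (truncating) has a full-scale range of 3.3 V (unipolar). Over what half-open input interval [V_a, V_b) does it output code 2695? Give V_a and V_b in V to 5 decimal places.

[1.08563 V, 1.08604 V)

LSB = 3.3/2^13 = 402.83 µV.
V_a = V_low + 2695·LSB = 1.08563 V; V_b = V_low + 2696·LSB = 1.08604 V.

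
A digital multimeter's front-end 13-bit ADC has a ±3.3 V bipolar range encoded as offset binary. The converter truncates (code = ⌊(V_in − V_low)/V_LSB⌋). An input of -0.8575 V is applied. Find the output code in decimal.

With 8192 levels over 6.6 V, one step is 0.806 mV.
Input sits at 3031.661 steps above V_low.
So the output code is 3031.

code 3031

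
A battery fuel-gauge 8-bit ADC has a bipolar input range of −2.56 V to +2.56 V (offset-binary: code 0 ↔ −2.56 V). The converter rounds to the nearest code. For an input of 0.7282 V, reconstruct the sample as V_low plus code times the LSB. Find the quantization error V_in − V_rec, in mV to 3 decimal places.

8.200 mV

LSB = 5.12/2^8 = 20.000 mV.
Scaled input = 164.4100 LSBs, so code = 164.
Code 164 maps back to (−2.56) + 164×0.02 V = 0.72 V.
Error = 0.7282 − 0.72 = 0.0082 V = 8.200 mV.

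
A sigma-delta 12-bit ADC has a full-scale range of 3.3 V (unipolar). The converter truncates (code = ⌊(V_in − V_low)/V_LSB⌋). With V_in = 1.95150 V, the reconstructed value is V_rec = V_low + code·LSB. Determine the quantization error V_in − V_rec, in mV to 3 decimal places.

Step size: 3.3 V ÷ 2^12 = 0.806 mV.
(1.95150 − 0)/0.000805664 = 2422.2255; ⌊·⌋ gives code 2422.
Reconstructed: 1.9513184 V.
Difference: 0.000181641 V → 0.182 mV.

0.182 mV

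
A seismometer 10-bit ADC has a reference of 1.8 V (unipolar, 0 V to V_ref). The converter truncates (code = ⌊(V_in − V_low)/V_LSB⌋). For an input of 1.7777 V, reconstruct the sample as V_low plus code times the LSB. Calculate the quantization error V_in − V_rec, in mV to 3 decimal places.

LSB = 1.8/2^10 = 1.758 mV.
(1.7777 − 0)/0.00175781 = 1011.3138; ⌊·⌋ gives code 1011.
Code 1011 maps back to 0 + 1011×0.00175781 V = 1.7771484 V.
Error = 1.7777 − 1.7771484 = 0.000551562 V = 0.552 mV.

0.552 mV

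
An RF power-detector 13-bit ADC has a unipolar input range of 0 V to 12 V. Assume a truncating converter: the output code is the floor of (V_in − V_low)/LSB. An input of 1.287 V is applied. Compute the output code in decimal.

Full-scale span = 12 V; LSB = 12/2^13 = 1.465 mV.
(1.287 − 0) / 0.00146484 = 878.592 LSBs.
Floor → code 878.

code 878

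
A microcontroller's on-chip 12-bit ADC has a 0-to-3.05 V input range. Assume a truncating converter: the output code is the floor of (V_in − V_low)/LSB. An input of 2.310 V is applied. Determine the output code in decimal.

With 4096 levels over 3.05 V, one step is 0.745 mV.
Input sits at 3102.216 steps above V_low.
So the output code is 3102.

code 3102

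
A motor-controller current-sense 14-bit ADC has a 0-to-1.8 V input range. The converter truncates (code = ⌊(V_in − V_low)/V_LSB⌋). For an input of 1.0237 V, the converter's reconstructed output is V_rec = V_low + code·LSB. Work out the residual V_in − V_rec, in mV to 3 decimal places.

0.104 mV

LSB = 1.8/2^14 = 109.86 µV.
(1.0237 − 0)/0.000109863 = 9317.9449; ⌊·⌋ gives code 9317.
Reconstructed: 1.0235962 V.
Error = 1.0237 − 1.0235962 = 0.000103809 V = 0.104 mV.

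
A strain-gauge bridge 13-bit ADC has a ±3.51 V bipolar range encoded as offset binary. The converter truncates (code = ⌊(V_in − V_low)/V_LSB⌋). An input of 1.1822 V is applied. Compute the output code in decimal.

With 8192 levels over 7.02 V, one step is 0.857 mV.
(1.1822 − (−3.51)) / 0.000856934 = 5475.570 LSBs.
So the output code is 5475.

code 5475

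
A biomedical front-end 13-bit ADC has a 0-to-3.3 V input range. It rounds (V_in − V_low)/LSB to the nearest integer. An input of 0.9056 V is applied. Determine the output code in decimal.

code 2248

With 8192 levels over 3.3 V, one step is 402.83 µV.
(0.9056 − 0) / 0.000402832 = 2248.083 LSBs.
round(2248.083) = 2248.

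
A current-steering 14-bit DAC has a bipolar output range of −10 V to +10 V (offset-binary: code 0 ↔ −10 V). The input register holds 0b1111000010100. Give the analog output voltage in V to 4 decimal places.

LSB = 20 V / 2^14 = 1.221 mV.
Code 0b1111000010100 = 7700 decimal.
V_out = (−10) + 7700 × 0.0012207 V = -0.600586 V.

-0.6006 V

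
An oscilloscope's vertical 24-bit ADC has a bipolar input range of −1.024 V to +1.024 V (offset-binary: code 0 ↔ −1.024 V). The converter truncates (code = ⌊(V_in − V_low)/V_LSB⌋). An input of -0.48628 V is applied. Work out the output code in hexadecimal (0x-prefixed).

code 0x43370A (decimal 4405002)

LSB = 2.048 V / 16777216 = 0.12 µV.
Input sits at 4405002.240 steps above V_low.
⌊·⌋(4405002.240) = 4405002.
In hexadecimal (0x-prefixed): 0x43370A.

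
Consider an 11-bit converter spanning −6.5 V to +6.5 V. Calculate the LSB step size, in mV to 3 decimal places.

6.348 mV

Full-scale span = 13 V.
LSB = 13 / 2^11 = 13 / 2048 = 0.00634766 V = 6.348 mV.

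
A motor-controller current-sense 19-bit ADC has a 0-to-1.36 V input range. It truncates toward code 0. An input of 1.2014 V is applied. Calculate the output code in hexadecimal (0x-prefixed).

LSB = 1.36 V / 524288 = 2.59 µV.
Input sits at 463146.767 steps above V_low.
So the output code is 463146.
In hexadecimal (0x-prefixed): 0x7112A.

code 0x7112A (decimal 463146)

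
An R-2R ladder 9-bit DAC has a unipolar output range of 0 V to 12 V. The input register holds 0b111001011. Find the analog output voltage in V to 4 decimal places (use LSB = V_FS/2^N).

LSB = 12 V / 2^9 = 23.438 mV.
Code 0b111001011 = 459 decimal.
V_out = 0 + 459 × 0.0234375 V = 10.7578 V.

10.7578 V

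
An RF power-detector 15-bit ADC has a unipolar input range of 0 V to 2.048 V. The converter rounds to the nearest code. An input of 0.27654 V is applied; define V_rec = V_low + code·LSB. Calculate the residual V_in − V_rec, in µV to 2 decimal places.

-22.50 µV

Step size: 2.048 V ÷ 2^15 = 62.50 µV.
(V_in − V_low)/LSB = (0.27654 − 0)/6.25e-05 = 4424.6400 → code 4425 (round).
Reconstructed: 0.2765625 V.
Difference: -2.25e-05 V → -22.50 µV.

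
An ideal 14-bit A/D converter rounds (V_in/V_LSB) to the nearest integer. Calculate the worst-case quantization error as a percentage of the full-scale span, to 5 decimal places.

0.00305 %

Rounding → worst-case error = ½ LSB = V_FS/2^15, so 100/32768 = 0.00305176 % of full scale.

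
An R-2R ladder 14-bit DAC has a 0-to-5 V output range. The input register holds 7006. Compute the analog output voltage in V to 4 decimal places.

LSB = 5 V / 2^14 = 305.18 µV.
V_out = 0 + 7006 × 0.000305176 V = 2.13806 V.

2.1381 V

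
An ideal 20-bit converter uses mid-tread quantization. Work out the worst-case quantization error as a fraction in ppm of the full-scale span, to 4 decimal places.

0.4768 ppm

Rounding → worst-case error = ½ LSB = V_FS/2^21, so 1e+06/2097152 = 0.476837 ppm of full scale.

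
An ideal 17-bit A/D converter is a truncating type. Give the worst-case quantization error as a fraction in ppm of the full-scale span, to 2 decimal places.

Truncating → worst-case error = 1 LSB = V_FS/2^17, so 1e+06/131072 = 7.62939 ppm of full scale.

7.63 ppm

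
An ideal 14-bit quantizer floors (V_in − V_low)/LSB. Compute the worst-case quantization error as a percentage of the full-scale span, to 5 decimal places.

Truncating → worst-case error = 1 LSB = V_FS/2^14, so 100/16384 = 0.00610352 % of full scale.

0.00610 %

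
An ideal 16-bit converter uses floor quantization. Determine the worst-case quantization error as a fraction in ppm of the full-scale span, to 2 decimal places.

15.26 ppm

Truncating → worst-case error = 1 LSB = V_FS/2^16, so 1e+06/65536 = 15.2588 ppm of full scale.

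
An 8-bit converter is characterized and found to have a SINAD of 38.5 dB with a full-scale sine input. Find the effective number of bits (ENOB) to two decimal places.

ENOB = (SINAD − 1.76) / 6.02 = (38.5 − 1.76)/6.02 = 6.103.

6.10 bits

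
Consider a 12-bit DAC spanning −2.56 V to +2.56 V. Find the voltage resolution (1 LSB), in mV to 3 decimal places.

Full-scale span = 5.12 V.
LSB = 5.12 / 2^12 = 5.12 / 4096 = 0.00125 V = 1.250 mV.

1.250 mV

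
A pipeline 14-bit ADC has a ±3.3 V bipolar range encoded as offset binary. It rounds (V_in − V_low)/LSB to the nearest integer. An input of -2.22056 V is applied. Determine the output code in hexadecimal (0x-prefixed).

With 16384 levels over 6.6 V, one step is 402.83 µV.
Input sits at 2679.628 steps above V_low.
round(2679.628) = 2680.
In hexadecimal (0x-prefixed): 0xA78.

code 0xA78 (decimal 2680)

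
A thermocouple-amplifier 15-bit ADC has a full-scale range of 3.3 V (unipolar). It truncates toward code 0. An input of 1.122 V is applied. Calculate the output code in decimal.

LSB = 3.3 V / 32768 = 100.71 µV.
(V_in − V_low)/LSB = (1.122 − 0) / 0.000100708 = 11141.120.
So the output code is 11141.

code 11141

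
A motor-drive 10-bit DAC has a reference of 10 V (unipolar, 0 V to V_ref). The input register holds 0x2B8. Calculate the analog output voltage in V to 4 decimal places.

LSB = 10 V / 2^10 = 9.766 mV.
Code 0x2B8 = 696 decimal.
V_out = 0 + 696 × 0.00976562 V = 6.79688 V.

6.7969 V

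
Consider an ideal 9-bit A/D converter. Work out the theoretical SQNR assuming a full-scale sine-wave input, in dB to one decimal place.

55.9 dB

SNR ≈ 6.02·N + 1.76 dB = 6.02·9 + 1.76 = 55.94 dB.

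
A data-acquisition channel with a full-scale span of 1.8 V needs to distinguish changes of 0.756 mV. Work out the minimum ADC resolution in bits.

Number of steps required ≥ 1.8 V / 0.756 mV = 2380.95.
Need 2^N ≥ 2380.95; 2^11 = 2048, 2^12 = 4096.
Minimum N = 12.

12 bits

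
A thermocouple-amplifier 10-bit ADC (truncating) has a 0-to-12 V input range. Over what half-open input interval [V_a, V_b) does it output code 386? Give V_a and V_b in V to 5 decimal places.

LSB = 12/2^10 = 11.719 mV.
V_a = V_low + 386·LSB = 4.52344 V; V_b = V_low + 387·LSB = 4.53516 V.

[4.52344 V, 4.53516 V)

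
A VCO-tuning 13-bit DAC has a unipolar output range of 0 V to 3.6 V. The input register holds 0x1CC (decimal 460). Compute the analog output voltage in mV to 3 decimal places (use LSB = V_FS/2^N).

202.148 mV

LSB = 3.6 V / 2^13 = 439.45 µV.
Code 0x1CC = 460 decimal.
V_out = 0 + 460 × 0.000439453 V = 0.202148 V.
= 202.148 mV.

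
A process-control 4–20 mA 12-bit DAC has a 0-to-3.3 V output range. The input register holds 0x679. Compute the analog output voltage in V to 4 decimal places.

1.3350 V

LSB = 3.3 V / 2^12 = 0.806 mV.
Code 0x679 = 1657 decimal.
V_out = 0 + 1657 × 0.000805664 V = 1.33499 V.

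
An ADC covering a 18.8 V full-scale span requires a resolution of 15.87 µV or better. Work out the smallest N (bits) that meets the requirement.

Number of steps required ≥ 18.8 V / 15.87 µV = 1184625.08.
Need 2^N ≥ 1184625.08; 2^20 = 1048576, 2^21 = 2097152.
Minimum N = 21.

21 bits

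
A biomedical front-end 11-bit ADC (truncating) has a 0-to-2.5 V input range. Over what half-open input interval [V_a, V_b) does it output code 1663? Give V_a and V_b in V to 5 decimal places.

[2.03003 V, 2.03125 V)

LSB = 2.5/2^11 = 1.221 mV.
V_a = V_low + 1663·LSB = 2.03003 V; V_b = V_low + 1664·LSB = 2.03125 V.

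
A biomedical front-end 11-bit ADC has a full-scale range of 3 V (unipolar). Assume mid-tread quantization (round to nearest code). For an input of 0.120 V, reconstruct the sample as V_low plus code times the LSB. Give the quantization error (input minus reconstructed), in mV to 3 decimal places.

-0.117 mV

LSB = 3/2^11 = 1.465 mV.
Scaled input = 81.9200 LSBs, so code = 82.
V_rec = 0 + 82·0.00146484 = 0.12011719 V.
Error = 0.120 − 0.12011719 = -0.000117187 V = -0.117 mV.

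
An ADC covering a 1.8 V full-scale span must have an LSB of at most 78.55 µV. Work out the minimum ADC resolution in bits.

15 bits

Number of steps required ≥ 1.8 V / 78.55 µV = 22915.34.
Need 2^N ≥ 22915.34; 2^14 = 16384, 2^15 = 32768.
Minimum N = 15.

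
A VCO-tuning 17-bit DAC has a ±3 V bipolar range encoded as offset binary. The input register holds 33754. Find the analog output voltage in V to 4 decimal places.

-1.4549 V

LSB = 6 V / 2^17 = 45.78 µV.
V_out = (−3) + 33754 × 4.57764e-05 V = -1.45486 V.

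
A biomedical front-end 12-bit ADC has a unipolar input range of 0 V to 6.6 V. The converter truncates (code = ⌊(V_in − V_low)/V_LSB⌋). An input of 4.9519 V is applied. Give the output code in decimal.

LSB = 6.6 V / 4096 = 1.611 mV.
Input sits at 3073.179 steps above V_low.
Floor → code 3073.

code 3073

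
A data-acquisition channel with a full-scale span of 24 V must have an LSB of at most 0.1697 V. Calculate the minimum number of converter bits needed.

8 bits

Number of steps required ≥ 24 V / 0.1697 V = 141.43.
Need 2^N ≥ 141.43; 2^7 = 128, 2^8 = 256.
Minimum N = 8.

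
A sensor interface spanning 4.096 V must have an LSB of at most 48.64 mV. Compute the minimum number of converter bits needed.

Number of steps required ≥ 4.096 V / 48.64 mV = 84.21.
Need 2^N ≥ 84.21; 2^6 = 64, 2^7 = 128.
Minimum N = 7.

7 bits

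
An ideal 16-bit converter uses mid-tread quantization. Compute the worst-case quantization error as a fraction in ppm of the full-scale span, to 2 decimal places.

Rounding → worst-case error = ½ LSB = V_FS/2^17, so 1e+06/131072 = 7.62939 ppm of full scale.

7.63 ppm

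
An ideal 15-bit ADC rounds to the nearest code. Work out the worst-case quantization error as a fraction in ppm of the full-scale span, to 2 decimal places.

15.26 ppm

Rounding → worst-case error = ½ LSB = V_FS/2^16, so 1e+06/65536 = 15.2588 ppm of full scale.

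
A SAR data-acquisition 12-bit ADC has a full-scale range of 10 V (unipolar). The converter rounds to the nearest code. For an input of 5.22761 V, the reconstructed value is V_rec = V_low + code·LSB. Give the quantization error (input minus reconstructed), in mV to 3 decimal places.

0.559 mV

LSB = 10/2^12 = 2.441 mV.
(5.22761 − 0)/0.00244141 = 2141.2291; round gives code 2141.
Code 2141 maps back to 0 + 2141×0.00244141 V = 5.2270508 V.
Error = 5.22761 − 5.2270508 = 0.000559219 V = 0.559 mV.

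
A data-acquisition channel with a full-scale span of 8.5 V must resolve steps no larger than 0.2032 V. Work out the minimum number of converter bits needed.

Number of steps required ≥ 8.5 V / 0.2032 V = 41.83.
Need 2^N ≥ 41.83; 2^5 = 32, 2^6 = 64.
Minimum N = 6.

6 bits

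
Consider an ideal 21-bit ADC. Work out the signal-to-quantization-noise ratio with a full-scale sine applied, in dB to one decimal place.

128.2 dB

SNR ≈ 6.02·N + 1.76 dB = 6.02·21 + 1.76 = 128.18 dB.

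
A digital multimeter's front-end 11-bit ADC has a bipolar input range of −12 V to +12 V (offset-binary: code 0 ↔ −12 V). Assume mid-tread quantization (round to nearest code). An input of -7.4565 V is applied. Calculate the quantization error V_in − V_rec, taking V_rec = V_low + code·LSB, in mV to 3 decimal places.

-3.375 mV

Step size: 24 V ÷ 2^11 = 11.719 mV.
(V_in − V_low)/LSB = (-7.4565 − (−12))/0.0117188 = 387.7120 → code 388 (round).
V_rec = (−12) + 388·0.0117188 = -7.453125 V.
V_in − V_rec = -0.003375 V = -3.375 mV.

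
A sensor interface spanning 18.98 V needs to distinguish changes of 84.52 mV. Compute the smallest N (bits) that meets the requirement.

8 bits

Number of steps required ≥ 18.98 V / 84.52 mV = 224.56.
Need 2^N ≥ 224.56; 2^7 = 128, 2^8 = 256.
Minimum N = 8.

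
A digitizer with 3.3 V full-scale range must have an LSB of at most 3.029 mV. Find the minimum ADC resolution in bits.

Number of steps required ≥ 3.3 V / 3.029 mV = 1089.47.
Need 2^N ≥ 1089.47; 2^10 = 1024, 2^11 = 2048.
Minimum N = 11.

11 bits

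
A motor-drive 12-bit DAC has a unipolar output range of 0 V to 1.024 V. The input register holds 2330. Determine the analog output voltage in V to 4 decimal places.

0.5825 V

LSB = 1.024 V / 2^12 = 250.00 µV.
V_out = 0 + 2330 × 0.00025 V = 0.5825 V.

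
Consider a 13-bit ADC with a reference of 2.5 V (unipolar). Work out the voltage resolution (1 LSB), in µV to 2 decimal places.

Full-scale span = 2.5 V.
LSB = 2.5 / 2^13 = 2.5 / 8192 = 0.000305176 V = 305.18 µV.

305.18 µV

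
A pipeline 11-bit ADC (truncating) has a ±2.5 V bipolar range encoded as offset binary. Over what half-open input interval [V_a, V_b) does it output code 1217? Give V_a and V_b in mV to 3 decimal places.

LSB = 5/2^11 = 2.441 mV.
V_a = V_low + 1217·LSB = 0.471191 V; V_b = V_low + 1218·LSB = 0.473633 V.

[471.191 mV, 473.633 mV)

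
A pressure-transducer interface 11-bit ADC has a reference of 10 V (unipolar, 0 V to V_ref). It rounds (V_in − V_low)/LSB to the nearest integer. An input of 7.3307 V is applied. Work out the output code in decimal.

code 1501

Full-scale span = 10 V; LSB = 10/2^11 = 4.883 mV.
Input sits at 1501.327 steps above V_low.
round(1501.327) = 1501.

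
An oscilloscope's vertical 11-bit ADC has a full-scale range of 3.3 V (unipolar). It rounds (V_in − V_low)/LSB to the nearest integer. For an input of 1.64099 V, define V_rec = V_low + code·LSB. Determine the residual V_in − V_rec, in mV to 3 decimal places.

0.658 mV

One LSB is 3.3 V / 2048 = 1.611 mV.
Scaled input = 1018.4083 LSBs, so code = 1018.
Code 1018 maps back to 0 + 1018×0.00161133 V = 1.640332 V.
V_in − V_rec = 0.000657969 V = 0.658 mV.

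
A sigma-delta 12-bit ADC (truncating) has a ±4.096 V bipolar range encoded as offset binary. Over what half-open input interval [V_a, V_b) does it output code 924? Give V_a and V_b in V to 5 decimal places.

LSB = 8.192/2^12 = 2.000 mV.
V_a = V_low + 924·LSB = -2.248 V; V_b = V_low + 925·LSB = -2.246 V.

[-2.24800 V, -2.24600 V)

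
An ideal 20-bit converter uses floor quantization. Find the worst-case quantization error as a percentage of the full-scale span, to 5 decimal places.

Truncating → worst-case error = 1 LSB = V_FS/2^20, so 100/1048576 = 9.53674e-05 % of full scale.

0.00010 %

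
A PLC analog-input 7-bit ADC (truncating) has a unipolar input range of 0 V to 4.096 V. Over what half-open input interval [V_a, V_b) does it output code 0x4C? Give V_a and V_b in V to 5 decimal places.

LSB = 4.096/2^7 = 32.000 mV.
Code 0x4C = 76 decimal.
V_a = V_low + 76·LSB = 2.432 V; V_b = V_low + 77·LSB = 2.464 V.

[2.43200 V, 2.46400 V)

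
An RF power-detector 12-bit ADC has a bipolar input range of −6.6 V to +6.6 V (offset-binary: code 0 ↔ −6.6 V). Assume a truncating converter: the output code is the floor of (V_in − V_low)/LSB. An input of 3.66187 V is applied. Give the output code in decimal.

With 4096 levels over 13.2 V, one step is 3.223 mV.
Input sits at 3184.289 steps above V_low.
So the output code is 3184.

code 3184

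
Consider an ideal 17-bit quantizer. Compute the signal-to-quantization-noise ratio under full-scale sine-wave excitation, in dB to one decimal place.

SNR ≈ 6.02·N + 1.76 dB = 6.02·17 + 1.76 = 104.10 dB.

104.1 dB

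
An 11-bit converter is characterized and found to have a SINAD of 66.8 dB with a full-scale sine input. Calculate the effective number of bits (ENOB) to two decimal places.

10.80 bits

ENOB = (SINAD − 1.76) / 6.02 = (66.8 − 1.76)/6.02 = 10.804.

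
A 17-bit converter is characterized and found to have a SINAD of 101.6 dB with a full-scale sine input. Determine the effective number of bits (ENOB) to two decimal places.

16.58 bits

ENOB = (SINAD − 1.76) / 6.02 = (101.6 − 1.76)/6.02 = 16.585.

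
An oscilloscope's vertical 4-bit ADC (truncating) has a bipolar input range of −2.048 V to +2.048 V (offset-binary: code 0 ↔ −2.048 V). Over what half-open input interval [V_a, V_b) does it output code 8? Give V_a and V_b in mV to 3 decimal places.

[0.000 mV, 256.000 mV)

LSB = 4.096/2^4 = 256.000 mV.
V_a = V_low + 8·LSB = 0 V; V_b = V_low + 9·LSB = 0.256 V.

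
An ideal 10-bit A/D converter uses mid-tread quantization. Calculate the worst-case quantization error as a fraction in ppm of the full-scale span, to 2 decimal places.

488.28 ppm

Rounding → worst-case error = ½ LSB = V_FS/2^11, so 1e+06/2048 = 488.281 ppm of full scale.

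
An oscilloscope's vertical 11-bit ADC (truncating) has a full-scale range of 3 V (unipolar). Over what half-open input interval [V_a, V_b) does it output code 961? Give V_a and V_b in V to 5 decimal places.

[1.40771 V, 1.40918 V)

LSB = 3/2^11 = 1.465 mV.
V_a = V_low + 961·LSB = 1.40771 V; V_b = V_low + 962·LSB = 1.40918 V.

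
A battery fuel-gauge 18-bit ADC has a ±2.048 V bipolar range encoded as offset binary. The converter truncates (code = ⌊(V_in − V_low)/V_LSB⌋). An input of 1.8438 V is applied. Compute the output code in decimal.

With 262144 levels over 4.096 V, one step is 15.62 µV.
Input sits at 249075.200 steps above V_low.
So the output code is 249075.

code 249075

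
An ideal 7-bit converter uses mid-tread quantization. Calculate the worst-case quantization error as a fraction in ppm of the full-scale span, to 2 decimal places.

Rounding → worst-case error = ½ LSB = V_FS/2^8, so 1e+06/256 = 3906.25 ppm of full scale.

3906.25 ppm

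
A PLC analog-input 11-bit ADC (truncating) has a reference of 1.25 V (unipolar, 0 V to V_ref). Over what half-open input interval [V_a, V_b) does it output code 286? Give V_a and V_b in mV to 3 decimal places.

LSB = 1.25/2^11 = 0.610 mV.
V_a = V_low + 286·LSB = 0.174561 V; V_b = V_low + 287·LSB = 0.175171 V.

[174.561 mV, 175.171 mV)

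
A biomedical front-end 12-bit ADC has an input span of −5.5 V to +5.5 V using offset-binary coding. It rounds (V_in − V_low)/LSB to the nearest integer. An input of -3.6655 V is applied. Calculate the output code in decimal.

code 683

LSB = 11 V / 4096 = 2.686 mV.
(V_in − V_low)/LSB = (-3.6655 − (−5.5)) / 0.00268555 = 683.101.
round(683.101) = 683.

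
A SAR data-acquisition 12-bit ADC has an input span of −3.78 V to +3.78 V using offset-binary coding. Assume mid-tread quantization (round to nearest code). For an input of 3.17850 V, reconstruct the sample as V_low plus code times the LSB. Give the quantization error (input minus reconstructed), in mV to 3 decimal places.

0.199 mV

LSB = 7.56/2^12 = 1.846 mV.
Scaled input = 3770.1079 LSBs, so code = 3770.
Code 3770 maps back to (−3.78) + 3770×0.0018457 V = 3.1783008 V.
Error = 3.17850 − 3.1783008 = 0.000199219 V = 0.199 mV.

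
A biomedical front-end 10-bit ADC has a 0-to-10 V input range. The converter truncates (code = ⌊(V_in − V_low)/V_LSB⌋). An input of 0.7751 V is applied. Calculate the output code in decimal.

code 79

Full-scale span = 10 V; LSB = 10/2^10 = 9.766 mV.
(V_in − V_low)/LSB = (0.7751 − 0) / 0.00976562 = 79.370.
⌊·⌋(79.370) = 79.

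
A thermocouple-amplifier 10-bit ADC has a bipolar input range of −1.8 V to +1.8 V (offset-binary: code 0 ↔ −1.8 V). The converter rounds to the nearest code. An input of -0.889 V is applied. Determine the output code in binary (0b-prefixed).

code 0b100000011 (decimal 259)

With 1024 levels over 3.6 V, one step is 3.516 mV.
(-0.889 − (−1.8)) / 0.00351563 = 259.129 LSBs.
round(259.129) = 259.
In binary (0b-prefixed): 0b100000011.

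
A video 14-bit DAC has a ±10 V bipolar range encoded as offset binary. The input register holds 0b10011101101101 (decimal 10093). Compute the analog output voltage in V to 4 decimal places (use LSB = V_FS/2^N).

2.3206 V

LSB = 20 V / 2^14 = 1.221 mV.
Code 0b10011101101101 = 10093 decimal.
V_out = (−10) + 10093 × 0.0012207 V = 2.32056 V.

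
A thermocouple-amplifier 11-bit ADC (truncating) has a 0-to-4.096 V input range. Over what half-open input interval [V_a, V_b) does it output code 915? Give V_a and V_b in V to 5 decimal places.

[1.83000 V, 1.83200 V)

LSB = 4.096/2^11 = 2.000 mV.
V_a = V_low + 915·LSB = 1.83 V; V_b = V_low + 916·LSB = 1.832 V.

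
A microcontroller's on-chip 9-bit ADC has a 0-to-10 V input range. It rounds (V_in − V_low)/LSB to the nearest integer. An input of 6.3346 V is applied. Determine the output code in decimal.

code 324

Full-scale span = 10 V; LSB = 10/2^9 = 19.531 mV.
(6.3346 − 0) / 0.0195312 = 324.332 LSBs.
round(324.332) = 324.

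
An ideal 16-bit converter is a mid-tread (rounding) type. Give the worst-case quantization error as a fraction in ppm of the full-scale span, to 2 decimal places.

7.63 ppm

Rounding → worst-case error = ½ LSB = V_FS/2^17, so 1e+06/131072 = 7.62939 ppm of full scale.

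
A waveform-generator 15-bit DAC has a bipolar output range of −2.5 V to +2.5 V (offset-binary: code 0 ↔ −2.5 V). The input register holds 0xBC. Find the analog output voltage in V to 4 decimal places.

-2.4713 V

LSB = 5 V / 2^15 = 152.59 µV.
Code 0xBC = 188 decimal.
V_out = (−2.5) + 188 × 0.000152588 V = -2.47131 V.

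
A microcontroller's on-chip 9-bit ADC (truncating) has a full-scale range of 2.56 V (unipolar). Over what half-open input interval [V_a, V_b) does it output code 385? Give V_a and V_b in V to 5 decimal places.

LSB = 2.56/2^9 = 5.000 mV.
V_a = V_low + 385·LSB = 1.925 V; V_b = V_low + 386·LSB = 1.93 V.

[1.92500 V, 1.93000 V)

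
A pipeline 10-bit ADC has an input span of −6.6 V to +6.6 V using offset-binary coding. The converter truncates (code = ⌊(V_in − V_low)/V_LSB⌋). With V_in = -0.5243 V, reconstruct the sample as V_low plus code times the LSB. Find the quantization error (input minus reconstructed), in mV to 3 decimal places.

4.216 mV

One LSB is 13.2 V / 1024 = 12.891 mV.
(V_in − V_low)/LSB = (-0.5243 − (−6.6))/0.0128906 = 471.3270 → code 471 (floor).
Code 471 maps back to (−6.6) + 471×0.0128906 V = -0.52851563 V.
V_in − V_rec = 0.00421562 V = 4.216 mV.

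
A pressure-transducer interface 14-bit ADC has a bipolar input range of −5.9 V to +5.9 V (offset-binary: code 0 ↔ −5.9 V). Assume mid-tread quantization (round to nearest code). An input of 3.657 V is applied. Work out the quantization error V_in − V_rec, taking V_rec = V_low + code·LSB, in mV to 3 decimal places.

-0.251 mV

Step size: 11.8 V ÷ 2^14 = 0.720 mV.
(V_in − V_low)/LSB = (3.657 − (−5.9))/0.000720215 = 13269.6515 → code 13270 (round).
V_rec = (−5.9) + 13270·0.000720215 = 3.657251 V.
Error = 3.657 − 3.657251 = -0.000250977 V = -0.251 mV.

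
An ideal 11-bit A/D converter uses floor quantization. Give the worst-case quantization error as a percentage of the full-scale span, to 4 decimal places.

Truncating → worst-case error = 1 LSB = V_FS/2^11, so 100/2048 = 0.0488281 % of full scale.

0.0488 %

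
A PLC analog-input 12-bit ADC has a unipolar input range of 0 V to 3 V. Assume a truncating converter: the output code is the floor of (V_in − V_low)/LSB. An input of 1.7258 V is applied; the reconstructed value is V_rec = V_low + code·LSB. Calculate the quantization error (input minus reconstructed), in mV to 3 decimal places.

0.214 mV

LSB = 3/2^12 = 0.732 mV.
(V_in − V_low)/LSB = (1.7258 − 0)/0.000732422 = 2356.2923 → code 2356 (floor).
Code 2356 maps back to 0 + 2356×0.000732422 V = 1.7255859 V.
Difference: 0.000214063 V → 0.214 mV.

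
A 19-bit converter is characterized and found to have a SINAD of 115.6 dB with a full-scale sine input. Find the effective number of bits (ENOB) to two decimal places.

18.91 bits

ENOB = (SINAD − 1.76) / 6.02 = (115.6 − 1.76)/6.02 = 18.910.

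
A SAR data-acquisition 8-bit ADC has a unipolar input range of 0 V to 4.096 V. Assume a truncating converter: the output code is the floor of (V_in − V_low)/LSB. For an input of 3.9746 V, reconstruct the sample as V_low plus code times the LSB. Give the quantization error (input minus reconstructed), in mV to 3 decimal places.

LSB = 4.096/2^8 = 16.000 mV.
Scaled input = 248.4125 LSBs, so code = 248.
V_rec = 0 + 248·0.016 = 3.968 V.
V_in − V_rec = 0.0066 V = 6.600 mV.

6.600 mV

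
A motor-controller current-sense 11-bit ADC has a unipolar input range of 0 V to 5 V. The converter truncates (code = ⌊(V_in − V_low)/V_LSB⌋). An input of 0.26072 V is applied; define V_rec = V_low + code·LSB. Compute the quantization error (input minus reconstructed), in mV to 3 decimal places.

LSB = 5/2^11 = 2.441 mV.
(0.26072 − 0)/0.00244141 = 106.7909; ⌊·⌋ gives code 106.
Reconstructed: 0.25878906 V.
Error = 0.26072 − 0.25878906 = 0.00193094 V = 1.931 mV.

1.931 mV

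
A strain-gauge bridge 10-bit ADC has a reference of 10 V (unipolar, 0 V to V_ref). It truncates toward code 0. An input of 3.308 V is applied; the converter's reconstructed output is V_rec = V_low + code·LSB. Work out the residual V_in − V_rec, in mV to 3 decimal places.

7.219 mV

One LSB is 10 V / 1024 = 9.766 mV.
(V_in − V_low)/LSB = (3.308 − 0)/0.00976562 = 338.7392 → code 338 (floor).
V_rec = 0 + 338·0.00976562 = 3.3007812 V.
Error = 3.308 − 3.3007812 = 0.00721875 V = 7.219 mV.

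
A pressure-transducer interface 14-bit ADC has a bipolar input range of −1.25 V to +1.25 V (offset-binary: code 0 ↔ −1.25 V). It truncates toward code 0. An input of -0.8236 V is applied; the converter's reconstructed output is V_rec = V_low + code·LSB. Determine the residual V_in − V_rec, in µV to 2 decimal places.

69.43 µV

One LSB is 2.5 V / 16384 = 152.59 µV.
(V_in − V_low)/LSB = (-0.8236 − (−1.25))/0.000152588 = 2794.4550 → code 2794 (floor).
V_rec = (−1.25) + 2794·0.000152588 = -0.82366943 V.
V_in − V_rec = 6.94336e-05 V = 69.43 µV.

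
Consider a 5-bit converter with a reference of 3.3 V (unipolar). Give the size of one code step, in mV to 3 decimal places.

Full-scale span = 3.3 V.
LSB = 3.3 / 2^5 = 3.3 / 32 = 0.103125 V = 103.125 mV.

103.125 mV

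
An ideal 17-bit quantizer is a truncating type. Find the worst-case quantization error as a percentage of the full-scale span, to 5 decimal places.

Truncating → worst-case error = 1 LSB = V_FS/2^17, so 100/131072 = 0.000762939 % of full scale.

0.00076 %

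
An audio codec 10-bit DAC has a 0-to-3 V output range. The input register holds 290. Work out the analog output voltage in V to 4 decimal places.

0.8496 V

LSB = 3 V / 2^10 = 2.930 mV.
V_out = 0 + 290 × 0.00292969 V = 0.849609 V.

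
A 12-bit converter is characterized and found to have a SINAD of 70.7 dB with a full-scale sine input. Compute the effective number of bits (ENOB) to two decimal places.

ENOB = (SINAD − 1.76) / 6.02 = (70.7 − 1.76)/6.02 = 11.452.

11.45 bits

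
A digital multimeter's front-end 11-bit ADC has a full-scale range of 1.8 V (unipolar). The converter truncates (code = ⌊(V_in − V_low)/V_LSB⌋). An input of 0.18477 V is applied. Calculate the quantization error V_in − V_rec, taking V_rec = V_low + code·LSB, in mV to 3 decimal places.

0.200 mV

One LSB is 1.8 V / 2048 = 0.879 mV.
Scaled input = 210.2272 LSBs, so code = 210.
V_rec = 0 + 210·0.000878906 = 0.18457031 V.
Error = 0.18477 − 0.18457031 = 0.000199687 V = 0.200 mV.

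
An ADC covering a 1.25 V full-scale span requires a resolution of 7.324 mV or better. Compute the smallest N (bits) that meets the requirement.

8 bits

Number of steps required ≥ 1.25 V / 7.324 mV = 170.67.
Need 2^N ≥ 170.67; 2^7 = 128, 2^8 = 256.
Minimum N = 8.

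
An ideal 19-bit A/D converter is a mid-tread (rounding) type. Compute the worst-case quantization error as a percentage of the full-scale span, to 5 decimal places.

0.00010 %

Rounding → worst-case error = ½ LSB = V_FS/2^20, so 100/1048576 = 9.53674e-05 % of full scale.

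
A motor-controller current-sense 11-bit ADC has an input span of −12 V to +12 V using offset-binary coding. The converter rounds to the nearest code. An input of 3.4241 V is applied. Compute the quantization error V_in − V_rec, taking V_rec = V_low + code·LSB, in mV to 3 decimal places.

One LSB is 24 V / 2048 = 11.719 mV.
(3.4241 − (−12))/0.0117188 = 1316.1899; round gives code 1316.
Reconstructed: 3.421875 V.
Error = 3.4241 − 3.421875 = 0.002225 V = 2.225 mV.

2.225 mV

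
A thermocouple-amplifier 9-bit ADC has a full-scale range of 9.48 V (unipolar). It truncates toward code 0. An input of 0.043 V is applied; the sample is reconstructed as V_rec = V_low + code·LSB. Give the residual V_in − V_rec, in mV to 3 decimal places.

One LSB is 9.48 V / 512 = 18.516 mV.
Scaled input = 2.3224 LSBs, so code = 2.
V_rec = 0 + 2·0.0185156 = 0.03703125 V.
V_in − V_rec = 0.00596875 V = 5.969 mV.

5.969 mV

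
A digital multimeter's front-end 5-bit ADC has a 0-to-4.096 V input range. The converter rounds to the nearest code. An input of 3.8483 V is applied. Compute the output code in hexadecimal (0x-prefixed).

With 32 levels over 4.096 V, one step is 128.000 mV.
Input sits at 30.065 steps above V_low.
So the output code is 30.
In hexadecimal (0x-prefixed): 0x1E.

code 0x1E (decimal 30)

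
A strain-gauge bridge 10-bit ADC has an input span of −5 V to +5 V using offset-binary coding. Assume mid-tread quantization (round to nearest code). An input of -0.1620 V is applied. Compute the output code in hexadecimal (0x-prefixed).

code 0x1EF (decimal 495)

With 1024 levels over 10 V, one step is 9.766 mV.
(V_in − V_low)/LSB = (-0.1620 − (−5)) / 0.00976562 = 495.411.
So the output code is 495.
In hexadecimal (0x-prefixed): 0x1EF.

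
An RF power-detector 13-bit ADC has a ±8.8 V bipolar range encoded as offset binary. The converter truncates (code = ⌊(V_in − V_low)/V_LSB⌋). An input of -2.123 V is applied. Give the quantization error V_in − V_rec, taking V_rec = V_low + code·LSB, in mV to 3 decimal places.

LSB = 17.6/2^13 = 2.148 mV.
(-2.123 − (−8.8))/0.00214844 = 3107.8400; ⌊·⌋ gives code 3107.
Reconstructed: -2.1248047 V.
Error = -2.123 − (−2.1248047) = 0.00180469 V = 1.805 mV.

1.805 mV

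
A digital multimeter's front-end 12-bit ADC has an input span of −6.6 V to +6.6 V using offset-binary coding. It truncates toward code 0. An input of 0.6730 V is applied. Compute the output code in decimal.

LSB = 13.2 V / 4096 = 3.223 mV.
(0.6730 − (−6.6)) / 0.00322266 = 2256.834 LSBs.
So the output code is 2256.

code 2256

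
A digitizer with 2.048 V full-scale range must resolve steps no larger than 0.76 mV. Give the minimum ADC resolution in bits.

Number of steps required ≥ 2.048 V / 0.76 mV = 2694.74.
Need 2^N ≥ 2694.74; 2^11 = 2048, 2^12 = 4096.
Minimum N = 12.

12 bits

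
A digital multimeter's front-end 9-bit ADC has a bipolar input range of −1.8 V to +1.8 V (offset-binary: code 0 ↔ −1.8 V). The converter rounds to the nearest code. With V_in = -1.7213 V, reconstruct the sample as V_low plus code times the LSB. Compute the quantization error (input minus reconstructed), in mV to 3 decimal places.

LSB = 3.6/2^9 = 7.031 mV.
(-1.7213 − (−1.8))/0.00703125 = 11.1929; round gives code 11.
Reconstructed: -1.7226562 V.
Error = -1.7213 − (−1.7226562) = 0.00135625 V = 1.356 mV.

1.356 mV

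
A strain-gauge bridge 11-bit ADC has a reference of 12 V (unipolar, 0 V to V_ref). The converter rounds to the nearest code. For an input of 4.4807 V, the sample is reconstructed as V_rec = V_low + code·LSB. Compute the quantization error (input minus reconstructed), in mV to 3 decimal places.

Step size: 12 V ÷ 2^11 = 5.859 mV.
(4.4807 − 0)/0.00585938 = 764.7061; round gives code 765.
Reconstructed: 4.4824219 V.
V_in − V_rec = -0.00172188 V = -1.722 mV.

-1.722 mV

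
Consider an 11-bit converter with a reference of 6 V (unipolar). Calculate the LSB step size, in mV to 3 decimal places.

2.930 mV

Full-scale span = 6 V.
LSB = 6 / 2^11 = 6 / 2048 = 0.00292969 V = 2.930 mV.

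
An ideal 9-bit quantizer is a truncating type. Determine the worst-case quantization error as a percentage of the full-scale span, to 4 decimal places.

0.1953 %

Truncating → worst-case error = 1 LSB = V_FS/2^9, so 100/512 = 0.195312 % of full scale.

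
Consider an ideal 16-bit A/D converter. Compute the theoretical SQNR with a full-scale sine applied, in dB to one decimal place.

98.1 dB

SNR ≈ 6.02·N + 1.76 dB = 6.02·16 + 1.76 = 98.08 dB.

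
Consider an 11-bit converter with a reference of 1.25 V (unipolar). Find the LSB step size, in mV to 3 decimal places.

Full-scale span = 1.25 V.
LSB = 1.25 / 2^11 = 1.25 / 2048 = 0.000610352 V = 0.610 mV.

0.610 mV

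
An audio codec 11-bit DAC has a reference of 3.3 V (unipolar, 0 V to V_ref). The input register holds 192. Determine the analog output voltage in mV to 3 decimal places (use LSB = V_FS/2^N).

LSB = 3.3 V / 2^11 = 1.611 mV.
V_out = 0 + 192 × 0.00161133 V = 0.309375 V.
= 309.375 mV.

309.375 mV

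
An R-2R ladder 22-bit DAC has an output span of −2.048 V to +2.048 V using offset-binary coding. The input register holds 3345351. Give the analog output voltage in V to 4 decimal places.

1.2189 V

LSB = 4.096 V / 2^22 = 0.98 µV.
V_out = (−2.048) + 3345351 × 9.76563e-07 V = 1.21894 V.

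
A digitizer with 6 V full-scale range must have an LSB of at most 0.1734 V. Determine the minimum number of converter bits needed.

6 bits

Number of steps required ≥ 6 V / 0.1734 V = 34.60.
Need 2^N ≥ 34.60; 2^5 = 32, 2^6 = 64.
Minimum N = 6.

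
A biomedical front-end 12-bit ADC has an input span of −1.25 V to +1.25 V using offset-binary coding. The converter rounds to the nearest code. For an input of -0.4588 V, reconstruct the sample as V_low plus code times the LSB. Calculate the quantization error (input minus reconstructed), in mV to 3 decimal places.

Step size: 2.5 V ÷ 2^12 = 0.610 mV.
(V_in − V_low)/LSB = (-0.4588 − (−1.25))/0.000610352 = 1296.3021 → code 1296 (round).
Reconstructed: -0.45898438 V.
V_in − V_rec = 0.000184375 V = 0.184 mV.

0.184 mV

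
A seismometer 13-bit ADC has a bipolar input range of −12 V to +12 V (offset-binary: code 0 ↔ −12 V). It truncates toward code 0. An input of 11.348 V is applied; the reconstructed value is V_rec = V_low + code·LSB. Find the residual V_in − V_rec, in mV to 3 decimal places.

1.320 mV

LSB = 24/2^13 = 2.930 mV.
(V_in − V_low)/LSB = (11.348 − (−12))/0.00292969 = 7969.4507 → code 7969 (floor).
Code 7969 maps back to (−12) + 7969×0.00292969 V = 11.34668 V.
Error = 11.348 − 11.34668 = 0.00132031 V = 1.320 mV.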